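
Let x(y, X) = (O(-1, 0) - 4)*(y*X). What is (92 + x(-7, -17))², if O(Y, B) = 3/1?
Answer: 729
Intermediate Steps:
O(Y, B) = 3 (O(Y, B) = 3*1 = 3)
x(y, X) = -X*y (x(y, X) = (3 - 4)*(y*X) = -X*y)
(92 + x(-7, -17))² = (92 - 1*(-17)*(-7))² = (92 - 119)² = (-27)² = 729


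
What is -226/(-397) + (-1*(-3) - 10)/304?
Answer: 65925/120688 ≈ 0.54624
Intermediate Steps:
-226/(-397) + (-1*(-3) - 10)/304 = -226*(-1/397) + (3 - 10)*(1/304) = 226/397 - 7*1/304 = 226/397 - 7/304 = 65925/120688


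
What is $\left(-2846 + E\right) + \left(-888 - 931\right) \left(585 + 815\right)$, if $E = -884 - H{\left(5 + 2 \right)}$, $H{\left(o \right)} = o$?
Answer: $-2550337$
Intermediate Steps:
$E = -891$ ($E = -884 - \left(5 + 2\right) = -884 - 7 = -891$)
$\left(-2846 + E\right) + \left(-888 - 931\right) \left(585 + 815\right) = \left(-2846 - 891\right) + \left(-888 - 931\right) \left(585 + 815\right) = -3737 - 2546600 = -2550337$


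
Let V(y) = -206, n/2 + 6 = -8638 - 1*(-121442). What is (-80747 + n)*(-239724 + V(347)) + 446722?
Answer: -34753173848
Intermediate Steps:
n = 225596 (n = -12 + 2*(-8638 - 1*(-121442)) = -12 + 2*(-8638 + 121442) = -12 + 2*112804 = -12 + 225608 = 225596)
(-80747 + n)*(-239724 + V(347)) + 446722 = (-80747 + 225596)*(-239724 - 206) + 446722 = 144849*(-239930) + 446722 = -34753620570 + 446722 = -34753173848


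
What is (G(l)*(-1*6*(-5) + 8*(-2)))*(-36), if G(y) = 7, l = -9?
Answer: -3528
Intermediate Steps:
(G(l)*(-1*6*(-5) + 8*(-2)))*(-36) = (7*(-1*6*(-5) + 8*(-2)))*(-36) = (7*(-6*(-5) - 16))*(-36) = (7*(30 - 16))*(-36) = (7*14)*(-36) = 98*(-36) = -3528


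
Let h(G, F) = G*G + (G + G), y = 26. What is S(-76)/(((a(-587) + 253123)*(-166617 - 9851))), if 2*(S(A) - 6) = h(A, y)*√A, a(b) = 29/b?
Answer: -587/4370029199416 - 412661*I*√19/3277521899562 ≈ -1.3432e-10 - 5.4881e-7*I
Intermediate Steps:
h(G, F) = G² + 2*G
S(A) = 6 + A^(3/2)*(2 + A)/2 (S(A) = 6 + ((A*(2 + A))*√A)/2 = 6 + (A^(3/2)*(2 + A))/2 = 6 + A^(3/2)*(2 + A)/2)
S(-76)/(((a(-587) + 253123)*(-166617 - 9851))) = (6 + (-76)^(3/2)*(2 - 76)/2)/(((29/(-587) + 253123)*(-166617 - 9851))) = (6 + (½)*(-152*I*√19)*(-74))/(((29*(-1/587) + 253123)*(-176468))) = (6 + 5624*I*√19)/(((-29/587 + 253123)*(-176468))) = (6 + 5624*I*√19)/(((148583172/587)*(-176468))) = (6 + 5624*I*√19)/(-26220175196496/587) = (6 + 5624*I*√19)*(-587/26220175196496) = -587/4370029199416 - 412661*I*√19/3277521899562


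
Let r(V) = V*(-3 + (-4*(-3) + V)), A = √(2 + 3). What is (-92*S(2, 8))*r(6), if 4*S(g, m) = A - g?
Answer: 4140 - 2070*√5 ≈ -488.66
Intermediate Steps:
A = √5 ≈ 2.2361
r(V) = V*(9 + V) (r(V) = V*(-3 + (12 + V)) = V*(9 + V))
S(g, m) = -g/4 + √5/4 (S(g, m) = (√5 - g)/4 = -g/4 + √5/4)
(-92*S(2, 8))*r(6) = (-92*(-¼*2 + √5/4))*(6*(9 + 6)) = (-92*(-½ + √5/4))*(6*15) = (46 - 23*√5)*90 = 4140 - 2070*√5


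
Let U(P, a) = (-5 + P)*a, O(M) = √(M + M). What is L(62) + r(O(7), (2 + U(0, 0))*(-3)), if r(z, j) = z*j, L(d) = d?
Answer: 62 - 6*√14 ≈ 39.550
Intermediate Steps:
O(M) = √2*√M (O(M) = √(2*M) = √2*√M)
U(P, a) = a*(-5 + P)
r(z, j) = j*z
L(62) + r(O(7), (2 + U(0, 0))*(-3)) = 62 + ((2 + 0*(-5 + 0))*(-3))*(√2*√7) = 62 + ((2 + 0*(-5))*(-3))*√14 = 62 + ((2 + 0)*(-3))*√14 = 62 + (2*(-3))*√14 = 62 - 6*√14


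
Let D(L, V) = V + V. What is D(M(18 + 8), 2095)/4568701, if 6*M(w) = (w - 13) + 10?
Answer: 4190/4568701 ≈ 0.00091711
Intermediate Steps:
M(w) = -½ + w/6 (M(w) = ((w - 13) + 10)/6 = ((-13 + w) + 10)/6 = (-3 + w)/6 = -½ + w/6)
D(L, V) = 2*V
D(M(18 + 8), 2095)/4568701 = (2*2095)/4568701 = 4190*(1/4568701) = 4190/4568701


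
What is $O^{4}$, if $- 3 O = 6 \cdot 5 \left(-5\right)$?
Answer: $6250000$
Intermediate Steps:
$O = 50$ ($O = - \frac{6 \cdot 5 \left(-5\right)}{3} = - \frac{30 \left(-5\right)}{3} = \left(- \frac{1}{3}\right) \left(-150\right) = 50$)
$O^{4} = 50^{4} = 6250000$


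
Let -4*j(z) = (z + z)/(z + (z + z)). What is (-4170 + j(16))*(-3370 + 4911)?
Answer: -38557361/6 ≈ -6.4262e+6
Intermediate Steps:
j(z) = -⅙ (j(z) = -(z + z)/(4*(z + (z + z))) = -2*z/(4*(z + 2*z)) = -2*z/(4*(3*z)) = -2*z*1/(3*z)/4 = -¼*⅔ = -⅙)
(-4170 + j(16))*(-3370 + 4911) = (-4170 - ⅙)*(-3370 + 4911) = -25021/6*1541 = -38557361/6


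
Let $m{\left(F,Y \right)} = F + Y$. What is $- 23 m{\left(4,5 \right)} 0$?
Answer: $0$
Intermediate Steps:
$- 23 m{\left(4,5 \right)} 0 = - 23 \left(4 + 5\right) 0 = \left(-23\right) 9 \cdot 0 = \left(-207\right) 0 = 0$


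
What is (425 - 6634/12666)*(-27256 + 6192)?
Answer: -56624413312/6333 ≈ -8.9412e+6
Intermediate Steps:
(425 - 6634/12666)*(-27256 + 6192) = (425 - 6634*1/12666)*(-21064) = (425 - 3317/6333)*(-21064) = (2688208/6333)*(-21064) = -56624413312/6333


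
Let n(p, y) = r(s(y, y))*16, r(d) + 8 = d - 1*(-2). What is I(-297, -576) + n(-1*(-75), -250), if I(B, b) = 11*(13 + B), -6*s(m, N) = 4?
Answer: -9692/3 ≈ -3230.7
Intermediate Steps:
s(m, N) = -2/3 (s(m, N) = -1/6*4 = -2/3)
r(d) = -6 + d (r(d) = -8 + (d - 1*(-2)) = -8 + (d + 2) = -8 + (2 + d) = -6 + d)
n(p, y) = -320/3 (n(p, y) = (-6 - 2/3)*16 = -20/3*16 = -320/3)
I(B, b) = 143 + 11*B
I(-297, -576) + n(-1*(-75), -250) = (143 + 11*(-297)) - 320/3 = (143 - 3267) - 320/3 = -3124 - 320/3 = -9692/3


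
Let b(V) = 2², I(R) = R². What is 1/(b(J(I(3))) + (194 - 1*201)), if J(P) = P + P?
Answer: -⅓ ≈ -0.33333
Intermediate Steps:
J(P) = 2*P
b(V) = 4
1/(b(J(I(3))) + (194 - 1*201)) = 1/(4 + (194 - 1*201)) = 1/(4 + (194 - 201)) = 1/(4 - 7) = 1/(-3) = -⅓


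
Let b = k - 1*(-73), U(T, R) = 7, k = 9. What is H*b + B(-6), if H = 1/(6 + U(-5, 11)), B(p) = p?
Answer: 4/13 ≈ 0.30769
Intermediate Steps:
b = 82 (b = 9 - 1*(-73) = 9 + 73 = 82)
H = 1/13 (H = 1/(6 + 7) = 1/13 ≈ 0.076923)
H*b + B(-6) = (1/13)*82 - 6 = 82/13 - 6 = 4/13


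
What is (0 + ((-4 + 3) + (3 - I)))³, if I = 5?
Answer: -27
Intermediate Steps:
(0 + ((-4 + 3) + (3 - I)))³ = (0 + ((-4 + 3) + (3 - 1*5)))³ = (0 + (-1 + (3 - 5)))³ = (0 + (-1 - 2))³ = (0 - 3)³ = (-3)³ = -27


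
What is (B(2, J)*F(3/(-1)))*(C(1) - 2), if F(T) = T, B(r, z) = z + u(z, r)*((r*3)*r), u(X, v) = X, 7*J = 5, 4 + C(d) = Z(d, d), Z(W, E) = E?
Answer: 975/7 ≈ 139.29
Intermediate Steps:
C(d) = -4 + d
J = 5/7 (J = (⅐)*5 = 5/7 ≈ 0.71429)
B(r, z) = z + 3*z*r² (B(r, z) = z + z*((r*3)*r) = z + z*((3*r)*r) = z + z*(3*r²) = z + 3*z*r²)
(B(2, J)*F(3/(-1)))*(C(1) - 2) = ((5*(1 + 3*2²)/7)*(3/(-1)))*((-4 + 1) - 2) = ((5*(1 + 3*4)/7)*(3*(-1)))*(-3 - 2) = ((5*(1 + 12)/7)*(-3))*(-5) = (((5/7)*13)*(-3))*(-5) = ((65/7)*(-3))*(-5) = -195/7*(-5) = 975/7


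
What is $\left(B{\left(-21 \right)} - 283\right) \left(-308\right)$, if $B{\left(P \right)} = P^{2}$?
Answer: $-48664$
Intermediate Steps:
$\left(B{\left(-21 \right)} - 283\right) \left(-308\right) = \left(\left(-21\right)^{2} - 283\right) \left(-308\right) = \left(441 - 283\right) \left(-308\right) = 158 \left(-308\right) = -48664$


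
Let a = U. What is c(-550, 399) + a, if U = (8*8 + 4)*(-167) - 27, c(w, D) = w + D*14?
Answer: -6347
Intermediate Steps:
c(w, D) = w + 14*D
U = -11383 (U = (64 + 4)*(-167) - 27 = 68*(-167) - 27 = -11356 - 27 = -11383)
a = -11383
c(-550, 399) + a = (-550 + 14*399) - 11383 = (-550 + 5586) - 11383 = 5036 - 11383 = -6347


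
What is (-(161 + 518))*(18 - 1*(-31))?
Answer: -33271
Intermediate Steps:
(-(161 + 518))*(18 - 1*(-31)) = (-1*679)*(18 + 31) = -679*49 = -33271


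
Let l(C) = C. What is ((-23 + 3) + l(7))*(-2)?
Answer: 26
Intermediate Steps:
((-23 + 3) + l(7))*(-2) = ((-23 + 3) + 7)*(-2) = (-20 + 7)*(-2) = -13*(-2) = 26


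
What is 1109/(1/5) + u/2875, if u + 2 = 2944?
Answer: 15944817/2875 ≈ 5546.0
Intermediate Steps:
u = 2942 (u = -2 + 2944 = 2942)
1109/(1/5) + u/2875 = 1109/(1/5) + 2942/2875 = 1109/(1/5) + 2942*(1/2875) = 1109*5 + 2942/2875 = 5545 + 2942/2875 = 15944817/2875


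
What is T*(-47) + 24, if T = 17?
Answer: -775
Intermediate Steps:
T*(-47) + 24 = 17*(-47) + 24 = -799 + 24 = -775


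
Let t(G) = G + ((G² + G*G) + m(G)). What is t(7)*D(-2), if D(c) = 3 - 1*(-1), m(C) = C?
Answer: 448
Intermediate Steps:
D(c) = 4 (D(c) = 3 + 1 = 4)
t(G) = 2*G + 2*G² (t(G) = G + ((G² + G*G) + G) = G + ((G² + G²) + G) = G + (2*G² + G) = G + (G + 2*G²) = 2*G + 2*G²)
t(7)*D(-2) = (2*7*(1 + 7))*4 = (2*7*8)*4 = 112*4 = 448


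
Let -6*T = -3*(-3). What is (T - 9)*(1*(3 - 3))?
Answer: 0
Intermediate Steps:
T = -3/2 (T = -(-1)*(-3)/2 = -⅙*9 = -3/2 ≈ -1.5000)
(T - 9)*(1*(3 - 3)) = (-3/2 - 9)*(1*(3 - 3)) = -21*0/2 = -21/2*0 = 0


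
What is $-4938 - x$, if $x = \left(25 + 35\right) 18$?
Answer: $-6018$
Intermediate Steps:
$x = 1080$ ($x = 60 \cdot 18 = 1080$)
$-4938 - x = -4938 - 1080 = -6018$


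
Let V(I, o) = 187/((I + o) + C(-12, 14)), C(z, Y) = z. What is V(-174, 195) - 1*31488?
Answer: -283205/9 ≈ -31467.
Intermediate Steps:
V(I, o) = 187/(-12 + I + o) (V(I, o) = 187/((I + o) - 12) = 187/(-12 + I + o))
V(-174, 195) - 1*31488 = 187/(-12 - 174 + 195) - 1*31488 = 187/9 - 31488 = -283205/9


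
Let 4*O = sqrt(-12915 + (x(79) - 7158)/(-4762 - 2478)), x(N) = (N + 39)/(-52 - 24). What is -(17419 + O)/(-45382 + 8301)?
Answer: 17419/37081 + I*sqrt(61092162562715)/10201724720 ≈ 0.46976 + 0.00076616*I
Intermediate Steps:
x(N) = -39/76 - N/76 (x(N) = (39 + N)/(-76) = (39 + N)*(-1/76) = -39/76 - N/76)
O = I*sqrt(61092162562715)/275120 (O = sqrt(-12915 + ((-39/76 - 1/76*79) - 7158)/(-4762 - 2478))/4 = sqrt(-12915 + ((-39/76 - 79/76) - 7158)/(-7240))/4 = sqrt(-12915 + (-59/38 - 7158)*(-1/7240))/4 = sqrt(-12915 - 272063/38*(-1/7240))/4 = sqrt(-12915 + 272063/275120)/4 = sqrt(-3552902737/275120)/4 = (I*sqrt(61092162562715)/68780)/4 = I*sqrt(61092162562715)/275120 ≈ 28.41*I)
-(17419 + O)/(-45382 + 8301) = -(17419 + I*sqrt(61092162562715)/275120)/(-45382 + 8301) = -(17419 + I*sqrt(61092162562715)/275120)/(-37081) = -(17419 + I*sqrt(61092162562715)/275120)*(-1)/37081 = -(-17419/37081 - I*sqrt(61092162562715)/10201724720) = 17419/37081 + I*sqrt(61092162562715)/10201724720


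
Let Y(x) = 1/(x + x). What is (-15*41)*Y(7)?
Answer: -615/14 ≈ -43.929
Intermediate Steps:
Y(x) = 1/(2*x)
(-15*41)*Y(7) = (-15*41)*((½)/7) = -615/(2*7) = -615*1/14 = -615/14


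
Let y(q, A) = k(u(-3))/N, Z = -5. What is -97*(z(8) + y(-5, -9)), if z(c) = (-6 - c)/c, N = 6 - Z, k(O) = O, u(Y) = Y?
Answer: 8633/44 ≈ 196.20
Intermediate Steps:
N = 11 (N = 6 - 1*(-5) = 6 + 5 = 11)
z(c) = (-6 - c)/c
y(q, A) = -3/11
-97*(z(8) + y(-5, -9)) = -97*((-6 - 1*8)/8 - 3/11) = -97*((-6 - 8)/8 - 3/11) = -97*((⅛)*(-14) - 3/11) = -97*(-7/4 - 3/11) = -97*(-89/44) = 8633/44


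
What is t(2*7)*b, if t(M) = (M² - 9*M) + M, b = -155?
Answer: -13020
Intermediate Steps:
t(M) = M² - 8*M
t(2*7)*b = ((2*7)*(-8 + 2*7))*(-155) = (14*(-8 + 14))*(-155) = (14*6)*(-155) = 84*(-155) = -13020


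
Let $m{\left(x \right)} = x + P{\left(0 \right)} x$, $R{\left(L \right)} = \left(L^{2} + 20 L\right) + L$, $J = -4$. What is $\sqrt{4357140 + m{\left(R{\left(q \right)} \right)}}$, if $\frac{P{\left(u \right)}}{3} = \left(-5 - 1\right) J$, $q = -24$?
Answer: $2 \sqrt{1090599} \approx 2088.6$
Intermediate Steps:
$R{\left(L \right)} = L^{2} + 21 L$
$P{\left(u \right)} = 72$ ($P{\left(u \right)} = 3 \left(-5 - 1\right) \left(-4\right) = 3 \left(\left(-6\right) \left(-4\right)\right) = 3 \cdot 24 = 72$)
$m{\left(x \right)} = 73 x$ ($m{\left(x \right)} = x + 72 x = 73 x$)
$\sqrt{4357140 + m{\left(R{\left(q \right)} \right)}} = \sqrt{4357140 + 73 \left(- 24 \left(21 - 24\right)\right)} = \sqrt{4357140 + 73 \left(\left(-24\right) \left(-3\right)\right)} = \sqrt{4357140 + 73 \cdot 72} = \sqrt{4357140 + 5256} = \sqrt{4362396} = 2 \sqrt{1090599}$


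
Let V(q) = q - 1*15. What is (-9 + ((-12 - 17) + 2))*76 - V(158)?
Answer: -2879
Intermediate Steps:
V(q) = -15 + q (V(q) = q - 15 = -15 + q)
(-9 + ((-12 - 17) + 2))*76 - V(158) = (-9 + ((-12 - 17) + 2))*76 - (-15 + 158) = (-9 + (-29 + 2))*76 - 1*143 = (-9 - 27)*76 - 143 = -36*76 - 143 = -2736 - 143 = -2879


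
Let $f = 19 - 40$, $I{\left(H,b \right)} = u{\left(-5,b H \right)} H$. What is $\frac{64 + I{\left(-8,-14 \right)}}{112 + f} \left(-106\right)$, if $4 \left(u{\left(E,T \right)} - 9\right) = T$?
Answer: $\frac{24592}{91} \approx 270.24$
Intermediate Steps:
$u{\left(E,T \right)} = 9 + \frac{T}{4}$
$I{\left(H,b \right)} = H \left(9 + \frac{H b}{4}\right)$ ($I{\left(H,b \right)} = \left(9 + \frac{b H}{4}\right) H = \left(9 + \frac{H b}{4}\right) H = H \left(9 + \frac{H b}{4}\right)$)
$f = -21$ ($f = 19 - 40 = -21$)
$\frac{64 + I{\left(-8,-14 \right)}}{112 + f} \left(-106\right) = \frac{64 + \frac{1}{4} \left(-8\right) \left(36 - -112\right)}{112 - 21} \left(-106\right) = \frac{64 + \frac{1}{4} \left(-8\right) \left(36 + 112\right)}{91} \left(-106\right) = \left(64 + \frac{1}{4} \left(-8\right) 148\right) \frac{1}{91} \left(-106\right) = \left(64 - 296\right) \frac{1}{91} \left(-106\right) = \left(-232\right) \frac{1}{91} \left(-106\right) = \left(- \frac{232}{91}\right) \left(-106\right) = \frac{24592}{91}$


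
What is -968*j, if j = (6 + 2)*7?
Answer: -54208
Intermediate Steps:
j = 56 (j = 8*7 = 56)
-968*j = -968*56 = -54208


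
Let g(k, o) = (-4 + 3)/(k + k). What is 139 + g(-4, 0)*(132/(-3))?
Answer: 267/2 ≈ 133.50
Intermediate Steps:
g(k, o) = -1/(2*k)
139 + g(-4, 0)*(132/(-3)) = 139 + (-1/2/(-4))*(132/(-3)) = 139 + (-1/2*(-1/4))*(132*(-1/3)) = 139 + (1/8)*(-44) = 139 - 11/2 = 267/2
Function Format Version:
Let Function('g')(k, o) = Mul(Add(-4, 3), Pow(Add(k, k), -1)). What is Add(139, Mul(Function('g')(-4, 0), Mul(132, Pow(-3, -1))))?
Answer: Rational(267, 2) ≈ 133.50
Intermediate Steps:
Function('g')(k, o) = Mul(Rational(-1, 2), Pow(k, -1)) (Function('g')(k, o) = Mul(-1, Pow(Mul(2, k), -1)) = Mul(-1, Mul(Rational(1, 2), Pow(k, -1))) = Mul(Rational(-1, 2), Pow(k, -1)))
Add(139, Mul(Function('g')(-4, 0), Mul(132, Pow(-3, -1)))) = Add(139, Mul(Mul(Rational(-1, 2), Pow(-4, -1)), Mul(132, Pow(-3, -1)))) = Add(139, Mul(Mul(Rational(-1, 2), Rational(-1, 4)), Mul(132, Rational(-1, 3)))) = Add(139, Mul(Rational(1, 8), -44)) = Add(139, Rational(-11, 2)) = Rational(267, 2)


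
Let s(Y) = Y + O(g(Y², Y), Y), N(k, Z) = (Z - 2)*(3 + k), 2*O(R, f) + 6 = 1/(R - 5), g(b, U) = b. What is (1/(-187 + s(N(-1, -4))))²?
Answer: 77284/3153384025 ≈ 2.4508e-5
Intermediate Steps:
O(R, f) = -3 + 1/(2*(-5 + R)) (O(R, f) = -3 + 1/(2*(R - 5)) = -3 + 1/(2*(-5 + R)))
N(k, Z) = (-2 + Z)*(3 + k)
s(Y) = Y + (31 - 6*Y²)/(2*(-5 + Y²))
(1/(-187 + s(N(-1, -4))))² = (1/(-187 + (31/2 - 3*(-6 - 2*(-1) + 3*(-4) - 4*(-1))² + (-6 - 2*(-1) + 3*(-4) - 4*(-1))*(-5 + (-6 - 2*(-1) + 3*(-4) - 4*(-1))²))/(-5 + (-6 - 2*(-1) + 3*(-4) - 4*(-1))²)))² = (1/(-187 + (31/2 - 3*(-6 + 2 - 12 + 4)² + (-6 + 2 - 12 + 4)*(-5 + (-6 + 2 - 12 + 4)²))/(-5 + (-6 + 2 - 12 + 4)²)))² = (1/(-187 + (31/2 - 3*(-12)² - 12*(-5 + (-12)²))/(-5 + (-12)²)))² = (1/(-187 + (31/2 - 3*144 - 12*(-5 + 144))/(-5 + 144)))² = (1/(-187 + (31/2 - 432 - 12*139)/139))² = (1/(-187 + (31/2 - 432 - 1668)/139))² = (1/(-187 + (1/139)*(-4169/2)))² = (1/(-187 - 4169/278))² = (1/(-56155/278))² = (-278/56155)² = 77284/3153384025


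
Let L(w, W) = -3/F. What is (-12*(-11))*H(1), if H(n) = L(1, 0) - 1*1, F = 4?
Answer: -231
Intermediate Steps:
L(w, W) = -3/4
H(n) = -7/4 (H(n) = -3/4 - 1*1 = -3/4 - 1 = -7/4)
(-12*(-11))*H(1) = -12*(-11)*(-7/4) = 132*(-7/4) = -231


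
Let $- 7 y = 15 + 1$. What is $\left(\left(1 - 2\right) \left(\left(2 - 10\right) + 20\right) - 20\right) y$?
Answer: $\frac{512}{7} \approx 73.143$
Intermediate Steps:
$y = - \frac{16}{7}$ ($y = - \frac{15 + 1}{7} = \left(- \frac{1}{7}\right) 16 = - \frac{16}{7} \approx -2.2857$)
$\left(\left(1 - 2\right) \left(\left(2 - 10\right) + 20\right) - 20\right) y = \left(\left(1 - 2\right) \left(\left(2 - 10\right) + 20\right) - 20\right) \left(- \frac{16}{7}\right) = \left(- (\left(2 - 10\right) + 20) - 20\right) \left(- \frac{16}{7}\right) = \left(- (-8 + 20) - 20\right) \left(- \frac{16}{7}\right) = \left(\left(-1\right) 12 - 20\right) \left(- \frac{16}{7}\right) = \left(-12 - 20\right) \left(- \frac{16}{7}\right) = \left(-32\right) \left(- \frac{16}{7}\right) = \frac{512}{7}$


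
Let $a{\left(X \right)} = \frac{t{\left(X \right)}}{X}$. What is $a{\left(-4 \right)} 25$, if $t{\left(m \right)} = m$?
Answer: $25$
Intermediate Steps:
$a{\left(X \right)} = 1$ ($a{\left(X \right)} = \frac{X}{X} = 1$)
$a{\left(-4 \right)} 25 = 1 \cdot 25 = 25$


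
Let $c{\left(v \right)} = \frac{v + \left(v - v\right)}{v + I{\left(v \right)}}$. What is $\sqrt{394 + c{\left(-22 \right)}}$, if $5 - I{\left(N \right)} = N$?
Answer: $\frac{2 \sqrt{2435}}{5} \approx 19.738$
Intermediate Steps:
$I{\left(N \right)} = 5 - N$
$c{\left(v \right)} = \frac{v}{5}$ ($c{\left(v \right)} = \frac{v + \left(v - v\right)}{v - \left(-5 + v\right)} = \frac{v + 0}{5} = v \frac{1}{5} = \frac{v}{5}$)
$\sqrt{394 + c{\left(-22 \right)}} = \sqrt{394 + \frac{1}{5} \left(-22\right)} = \sqrt{394 - \frac{22}{5}} = \sqrt{\frac{1948}{5}} = \frac{2 \sqrt{2435}}{5}$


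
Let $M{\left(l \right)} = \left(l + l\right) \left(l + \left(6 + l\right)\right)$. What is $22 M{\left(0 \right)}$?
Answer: $0$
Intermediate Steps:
$M{\left(l \right)} = 2 l \left(6 + 2 l\right)$
$22 M{\left(0 \right)} = 22 \cdot 4 \cdot 0 \left(3 + 0\right) = 22 \cdot 4 \cdot 0 \cdot 3 = 22 \cdot 0 = 0$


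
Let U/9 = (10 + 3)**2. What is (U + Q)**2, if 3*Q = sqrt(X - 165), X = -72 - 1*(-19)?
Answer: (4563 + I*sqrt(218))**2/9 ≈ 2.3134e+6 + 14972.0*I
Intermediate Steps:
X = -53 (X = -72 + 19 = -53)
Q = I*sqrt(218)/3 (Q = sqrt(-53 - 165)/3 = sqrt(-218)/3 = (I*sqrt(218))/3 = I*sqrt(218)/3 ≈ 4.9216*I)
U = 1521 (U = 9*(10 + 3)**2 = 9*13**2 = 9*169 = 1521)
(U + Q)**2 = (1521 + I*sqrt(218)/3)**2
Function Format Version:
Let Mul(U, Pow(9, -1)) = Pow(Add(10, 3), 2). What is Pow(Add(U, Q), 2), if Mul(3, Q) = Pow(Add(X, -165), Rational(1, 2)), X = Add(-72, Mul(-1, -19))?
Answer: Mul(Rational(1, 9), Pow(Add(4563, Mul(I, Pow(218, Rational(1, 2)))), 2)) ≈ Add(2.3134e+6, Mul(14972., I))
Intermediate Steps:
X = -53 (X = Add(-72, 19) = -53)
Q = Mul(Rational(1, 3), I, Pow(218, Rational(1, 2))) (Q = Mul(Rational(1, 3), Pow(Add(-53, -165), Rational(1, 2))) = Mul(Rational(1, 3), Pow(-218, Rational(1, 2))) = Mul(Rational(1, 3), Mul(I, Pow(218, Rational(1, 2)))) = Mul(Rational(1, 3), I, Pow(218, Rational(1, 2))) ≈ Mul(4.9216, I))
U = 1521 (U = Mul(9, Pow(Add(10, 3), 2)) = Mul(9, Pow(13, 2)) = Mul(9, 169) = 1521)
Pow(Add(U, Q), 2) = Pow(Add(1521, Mul(Rational(1, 3), I, Pow(218, Rational(1, 2)))), 2)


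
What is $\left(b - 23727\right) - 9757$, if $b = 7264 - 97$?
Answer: $-26317$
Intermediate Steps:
$b = 7167$ ($b = 7264 - 97 = 7167$)
$\left(b - 23727\right) - 9757 = \left(7167 - 23727\right) - 9757 = -16560 - 9757 = -26317$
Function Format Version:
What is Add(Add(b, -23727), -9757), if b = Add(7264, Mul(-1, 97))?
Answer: -26317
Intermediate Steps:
b = 7167 (b = Add(7264, -97) = 7167)
Add(Add(b, -23727), -9757) = Add(Add(7167, -23727), -9757) = Add(-16560, -9757) = -26317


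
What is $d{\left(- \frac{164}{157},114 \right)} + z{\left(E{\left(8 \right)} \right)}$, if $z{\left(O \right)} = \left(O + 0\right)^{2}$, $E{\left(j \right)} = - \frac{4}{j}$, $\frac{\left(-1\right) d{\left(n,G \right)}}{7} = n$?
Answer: $\frac{4749}{628} \approx 7.5621$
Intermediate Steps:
$d{\left(n,G \right)} = - 7 n$
$z{\left(O \right)} = O^{2}$
$d{\left(- \frac{164}{157},114 \right)} + z{\left(E{\left(8 \right)} \right)} = - 7 \left(- \frac{164}{157}\right) + \left(- \frac{4}{8}\right)^{2} = - 7 \left(\left(-164\right) \frac{1}{157}\right) + \left(\left(-4\right) \frac{1}{8}\right)^{2} = \left(-7\right) \left(- \frac{164}{157}\right) + \left(- \frac{1}{2}\right)^{2} = \frac{1148}{157} + \frac{1}{4} = \frac{4749}{628}$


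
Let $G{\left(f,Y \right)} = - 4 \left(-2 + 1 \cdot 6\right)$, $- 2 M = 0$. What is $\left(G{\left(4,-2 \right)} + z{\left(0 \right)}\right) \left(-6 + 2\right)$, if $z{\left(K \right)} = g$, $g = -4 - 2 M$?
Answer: $80$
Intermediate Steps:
$M = 0$ ($M = \left(- \frac{1}{2}\right) 0 = 0$)
$g = -4$ ($g = -4 - 0 = -4 + 0 = -4$)
$G{\left(f,Y \right)} = -16$ ($G{\left(f,Y \right)} = - 4 \left(-2 + 6\right) = \left(-4\right) 4 = -16$)
$z{\left(K \right)} = -4$
$\left(G{\left(4,-2 \right)} + z{\left(0 \right)}\right) \left(-6 + 2\right) = \left(-16 - 4\right) \left(-6 + 2\right) = \left(-20\right) \left(-4\right) = 80$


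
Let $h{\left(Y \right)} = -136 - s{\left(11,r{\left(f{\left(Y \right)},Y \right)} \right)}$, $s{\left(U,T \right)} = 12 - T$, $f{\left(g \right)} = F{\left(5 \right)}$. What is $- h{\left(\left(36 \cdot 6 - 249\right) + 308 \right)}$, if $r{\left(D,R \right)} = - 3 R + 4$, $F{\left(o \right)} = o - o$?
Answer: $969$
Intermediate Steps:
$F{\left(o \right)} = 0$
$f{\left(g \right)} = 0$
$r{\left(D,R \right)} = 4 - 3 R$
$h{\left(Y \right)} = -144 - 3 Y$ ($h{\left(Y \right)} = -136 - \left(12 - \left(4 - 3 Y\right)\right) = -136 - \left(12 + \left(-4 + 3 Y\right)\right) = -136 - \left(8 + 3 Y\right) = -144 - 3 Y$)
$- h{\left(\left(36 \cdot 6 - 249\right) + 308 \right)} = - (-144 - 3 \left(\left(36 \cdot 6 - 249\right) + 308\right)) = - (-144 - 3 \left(\left(216 - 249\right) + 308\right)) = - (-144 - 3 \left(-33 + 308\right)) = - (-144 - 825) = \left(-1\right) \left(-969\right) = 969$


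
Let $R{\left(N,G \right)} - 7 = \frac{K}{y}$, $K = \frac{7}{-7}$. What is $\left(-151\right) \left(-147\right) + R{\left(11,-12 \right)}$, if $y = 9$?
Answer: $\frac{199835}{9} \approx 22204.0$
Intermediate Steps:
$K = -1$ ($K = 7 \left(- \frac{1}{7}\right) = -1$)
$R{\left(N,G \right)} = \frac{62}{9}$ ($R{\left(N,G \right)} = 7 - \frac{1}{9} = \frac{62}{9}$)
$\left(-151\right) \left(-147\right) + R{\left(11,-12 \right)} = \left(-151\right) \left(-147\right) + \frac{62}{9} = 22197 + \frac{62}{9} = \frac{199835}{9}$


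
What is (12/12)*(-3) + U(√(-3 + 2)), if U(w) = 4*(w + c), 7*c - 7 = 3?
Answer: 19/7 + 4*I ≈ 2.7143 + 4.0*I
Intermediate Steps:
c = 10/7 (c = 1 + (⅐)*3 = 1 + 3/7 = 10/7 ≈ 1.4286)
U(w) = 40/7 + 4*w (U(w) = 4*(w + 10/7) = 4*(10/7 + w) = 40/7 + 4*w)
(12/12)*(-3) + U(√(-3 + 2)) = (12/12)*(-3) + (40/7 + 4*√(-3 + 2)) = (12*(1/12))*(-3) + (40/7 + 4*√(-1)) = 1*(-3) + (40/7 + 4*I) = -3 + (40/7 + 4*I) = 19/7 + 4*I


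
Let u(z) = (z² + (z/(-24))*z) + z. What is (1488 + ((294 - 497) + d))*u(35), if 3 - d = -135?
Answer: 41288345/24 ≈ 1.7203e+6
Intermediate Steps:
d = 138 (d = 3 - 1*(-135) = 3 + 135 = 138)
u(z) = z + 23*z²/24 (u(z) = (z² + (z*(-1/24))*z) + z = (z² + (-z/24)*z) + z = (z² - z²/24) + z = 23*z²/24 + z = z + 23*z²/24)
(1488 + ((294 - 497) + d))*u(35) = (1488 + ((294 - 497) + 138))*((1/24)*35*(24 + 23*35)) = (1488 + (-203 + 138))*((1/24)*35*(24 + 805)) = (1488 - 65)*((1/24)*35*829) = 1423*(29015/24) = 41288345/24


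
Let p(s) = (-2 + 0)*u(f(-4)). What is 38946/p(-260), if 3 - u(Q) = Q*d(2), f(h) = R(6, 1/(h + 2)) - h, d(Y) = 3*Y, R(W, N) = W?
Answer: 6491/19 ≈ 341.63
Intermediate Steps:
f(h) = 6 - h
u(Q) = 3 - 6*Q (u(Q) = 3 - Q*3*2 = 3 - Q*6 = 3 - 6*Q)
p(s) = 114 (p(s) = (-2 + 0)*(3 - 6*(6 - 1*(-4))) = -2*(3 - 6*(6 + 4)) = -2*(3 - 6*10) = -2*(3 - 60) = -2*(-57) = 114)
38946/p(-260) = 38946/114 = 38946*(1/114) = 6491/19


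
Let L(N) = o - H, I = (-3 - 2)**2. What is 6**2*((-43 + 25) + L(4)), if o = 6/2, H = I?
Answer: -1440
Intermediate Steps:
I = 25 (I = (-5)**2 = 25)
H = 25
o = 3 (o = 6*(1/2) = 3)
L(N) = -22 (L(N) = 3 - 1*25 = 3 - 25 = -22)
6**2*((-43 + 25) + L(4)) = 6**2*((-43 + 25) - 22) = 36*(-18 - 22) = 36*(-40) = -1440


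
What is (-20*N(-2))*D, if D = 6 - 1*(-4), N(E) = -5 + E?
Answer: 1400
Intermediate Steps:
D = 10 (D = 6 + 4 = 10)
(-20*N(-2))*D = -20*(-5 - 2)*10 = -20*(-7)*10 = 140*10 = 1400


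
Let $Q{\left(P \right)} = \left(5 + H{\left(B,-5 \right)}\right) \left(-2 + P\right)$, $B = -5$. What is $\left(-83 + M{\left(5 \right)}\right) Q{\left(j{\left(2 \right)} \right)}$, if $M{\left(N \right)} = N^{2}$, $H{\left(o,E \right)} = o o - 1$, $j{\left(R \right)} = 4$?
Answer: $-3364$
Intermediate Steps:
$H{\left(o,E \right)} = -1 + o^{2}$ ($H{\left(o,E \right)} = o^{2} - 1 = -1 + o^{2}$)
$Q{\left(P \right)} = -58 + 29 P$ ($Q{\left(P \right)} = \left(5 - \left(1 - \left(-5\right)^{2}\right)\right) \left(-2 + P\right) = \left(5 + \left(-1 + 25\right)\right) \left(-2 + P\right) = \left(5 + 24\right) \left(-2 + P\right) = 29 \left(-2 + P\right) = -58 + 29 P$)
$\left(-83 + M{\left(5 \right)}\right) Q{\left(j{\left(2 \right)} \right)} = \left(-83 + 5^{2}\right) \left(-58 + 29 \cdot 4\right) = \left(-83 + 25\right) \left(-58 + 116\right) = \left(-58\right) 58 = -3364$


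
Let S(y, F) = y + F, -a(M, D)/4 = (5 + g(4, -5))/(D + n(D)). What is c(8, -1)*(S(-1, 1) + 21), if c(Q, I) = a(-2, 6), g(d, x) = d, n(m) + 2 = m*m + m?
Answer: -378/23 ≈ -16.435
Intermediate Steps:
n(m) = -2 + m + m² (n(m) = -2 + (m*m + m) = -2 + (m² + m) = -2 + (m + m²) = -2 + m + m²)
a(M, D) = -36/(-2 + D² + 2*D) (a(M, D) = -4*(5 + 4)/(D + (-2 + D + D²)) = -36/(-2 + D² + 2*D))
c(Q, I) = -18/23 (c(Q, I) = -36/(-2 + 6² + 2*6) = -36/(-2 + 36 + 12) = -36/46 = -36*1/46 = -18/23)
S(y, F) = F + y
c(8, -1)*(S(-1, 1) + 21) = -18*((1 - 1) + 21)/23 = -18*(0 + 21)/23 = -18/23*21 = -378/23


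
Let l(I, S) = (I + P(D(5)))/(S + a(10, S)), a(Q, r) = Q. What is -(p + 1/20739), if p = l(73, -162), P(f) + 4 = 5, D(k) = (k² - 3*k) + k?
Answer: 767267/1576164 ≈ 0.48679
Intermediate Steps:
D(k) = k² - 2*k
P(f) = 1 (P(f) = -4 + 5 = 1)
l(I, S) = (1 + I)/(10 + S) (l(I, S) = (I + 1)/(S + 10) = (1 + I)/(10 + S))
p = -37/76 (p = (1 + 73)/(10 - 162) = 74/(-152) = -1/152*74 = -37/76 ≈ -0.48684)
-(p + 1/20739) = -(-37/76 + 1/20739) = -1*(-767267/1576164) = 767267/1576164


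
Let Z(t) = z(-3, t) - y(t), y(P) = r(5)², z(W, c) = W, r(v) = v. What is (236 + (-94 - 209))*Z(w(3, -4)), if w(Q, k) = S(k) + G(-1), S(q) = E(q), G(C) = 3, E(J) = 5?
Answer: 1876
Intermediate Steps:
S(q) = 5
y(P) = 25 (y(P) = 5² = 25)
w(Q, k) = 8 (w(Q, k) = 5 + 3 = 8)
Z(t) = -28 (Z(t) = -3 - 1*25 = -3 - 25 = -28)
(236 + (-94 - 209))*Z(w(3, -4)) = (236 + (-94 - 209))*(-28) = (236 - 303)*(-28) = -67*(-28) = 1876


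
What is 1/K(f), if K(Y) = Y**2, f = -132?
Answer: 1/17424 ≈ 5.7392e-5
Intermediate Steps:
1/K(f) = 1/((-132)**2) = 1/17424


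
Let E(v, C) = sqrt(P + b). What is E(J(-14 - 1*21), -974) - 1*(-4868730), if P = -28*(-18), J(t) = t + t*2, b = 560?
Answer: 4868730 + 2*sqrt(266) ≈ 4.8688e+6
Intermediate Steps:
J(t) = 3*t (J(t) = t + 2*t = 3*t)
P = 504
E(v, C) = 2*sqrt(266) (E(v, C) = sqrt(504 + 560) = sqrt(1064) = 2*sqrt(266))
E(J(-14 - 1*21), -974) - 1*(-4868730) = 2*sqrt(266) - 1*(-4868730) = 2*sqrt(266) + 4868730 = 4868730 + 2*sqrt(266)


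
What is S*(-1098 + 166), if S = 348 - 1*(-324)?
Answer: -626304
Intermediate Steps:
S = 672 (S = 348 + 324 = 672)
S*(-1098 + 166) = 672*(-1098 + 166) = 672*(-932) = -626304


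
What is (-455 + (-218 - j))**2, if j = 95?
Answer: 589824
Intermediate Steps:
(-455 + (-218 - j))**2 = (-455 + (-218 - 1*95))**2 = (-455 + (-218 - 95))**2 = (-455 - 313)**2 = (-768)**2 = 589824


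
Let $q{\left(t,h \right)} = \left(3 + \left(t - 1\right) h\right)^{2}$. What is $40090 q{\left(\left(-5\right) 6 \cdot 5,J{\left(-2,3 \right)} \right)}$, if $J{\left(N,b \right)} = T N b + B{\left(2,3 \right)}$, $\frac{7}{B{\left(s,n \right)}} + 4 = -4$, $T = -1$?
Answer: $\frac{762349215005}{32} \approx 2.3823 \cdot 10^{10}$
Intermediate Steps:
$B{\left(s,n \right)} = - \frac{7}{8}$ ($B{\left(s,n \right)} = \frac{7}{-4 - 4} = \frac{7}{-8} = 7 \left(- \frac{1}{8}\right) = - \frac{7}{8}$)
$J{\left(N,b \right)} = - \frac{7}{8} - N b$ ($J{\left(N,b \right)} = - N b - \frac{7}{8} = - \frac{7}{8} - N b$)
$q{\left(t,h \right)} = \left(3 + h \left(-1 + t\right)\right)^{2}$ ($q{\left(t,h \right)} = \left(3 + \left(-1 + t\right) h\right)^{2} = \left(3 + h \left(-1 + t\right)\right)^{2}$)
$40090 q{\left(\left(-5\right) 6 \cdot 5,J{\left(-2,3 \right)} \right)} = 40090 \left(3 - \left(- \frac{7}{8} - \left(-2\right) 3\right) + \left(- \frac{7}{8} - \left(-2\right) 3\right) \left(-5\right) 6 \cdot 5\right)^{2} = 40090 \left(3 - \left(- \frac{7}{8} + 6\right) + \left(- \frac{7}{8} + 6\right) \left(\left(-30\right) 5\right)\right)^{2} = 40090 \left(3 - \frac{41}{8} + \frac{41}{8} \left(-150\right)\right)^{2} = 40090 \left(3 - \frac{41}{8} - \frac{3075}{4}\right)^{2} = 40090 \left(- \frac{6167}{8}\right)^{2} = 40090 \cdot \frac{38031889}{64} = \frac{762349215005}{32}$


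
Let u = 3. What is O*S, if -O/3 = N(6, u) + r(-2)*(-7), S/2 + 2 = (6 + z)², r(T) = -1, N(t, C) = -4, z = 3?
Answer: -1422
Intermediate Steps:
S = 158 (S = -4 + 2*(6 + 3)² = -4 + 2*9² = -4 + 2*81 = -4 + 162 = 158)
O = -9 (O = -3*(-4 - 1*(-7)) = -3*(-4 + 7) = -3*3 = -9)
O*S = -9*158 = -1422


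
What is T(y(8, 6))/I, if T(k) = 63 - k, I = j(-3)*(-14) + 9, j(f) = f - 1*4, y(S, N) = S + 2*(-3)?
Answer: 61/107 ≈ 0.57009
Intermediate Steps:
y(S, N) = -6 + S (y(S, N) = S - 6 = -6 + S)
j(f) = -4 + f (j(f) = f - 4 = -4 + f)
I = 107 (I = (-4 - 3)*(-14) + 9 = -7*(-14) + 9 = 98 + 9 = 107)
T(y(8, 6))/I = (63 - (-6 + 8))/107 = (63 - 1*2)*(1/107) = (63 - 2)*(1/107) = 61*(1/107) = 61/107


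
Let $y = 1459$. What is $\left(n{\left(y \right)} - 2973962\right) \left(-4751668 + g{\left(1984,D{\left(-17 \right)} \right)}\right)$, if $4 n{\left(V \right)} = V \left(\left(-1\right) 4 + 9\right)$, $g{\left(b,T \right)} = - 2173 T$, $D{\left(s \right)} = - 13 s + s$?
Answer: $15440139323220$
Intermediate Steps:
$D{\left(s \right)} = - 12 s$
$n{\left(V \right)} = \frac{5 V}{4}$ ($n{\left(V \right)} = \frac{V \left(\left(-1\right) 4 + 9\right)}{4} = \frac{V \left(-4 + 9\right)}{4} = \frac{V 5}{4} = \frac{5 V}{4}$)
$\left(n{\left(y \right)} - 2973962\right) \left(-4751668 + g{\left(1984,D{\left(-17 \right)} \right)}\right) = \left(\frac{5}{4} \cdot 1459 - 2973962\right) \left(-4751668 - 2173 \left(\left(-12\right) \left(-17\right)\right)\right) = \left(\frac{7295}{4} - 2973962\right) \left(-4751668 - 443292\right) = - \frac{11888553 \left(-4751668 - 443292\right)}{4} = \left(- \frac{11888553}{4}\right) \left(-5194960\right) = 15440139323220$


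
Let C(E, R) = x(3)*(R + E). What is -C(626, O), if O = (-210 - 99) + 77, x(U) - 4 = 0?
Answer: -1576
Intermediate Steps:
x(U) = 4 (x(U) = 4 + 0 = 4)
O = -232 (O = -309 + 77 = -232)
C(E, R) = 4*E + 4*R (C(E, R) = 4*(R + E) = 4*(E + R) = 4*E + 4*R)
-C(626, O) = -(4*626 + 4*(-232)) = -(2504 - 928) = -1*1576 = -1576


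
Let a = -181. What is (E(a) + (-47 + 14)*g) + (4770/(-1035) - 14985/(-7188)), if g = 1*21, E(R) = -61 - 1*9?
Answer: -42186495/55108 ≈ -765.52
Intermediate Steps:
E(R) = -70 (E(R) = -61 - 9 = -70)
g = 21
(E(a) + (-47 + 14)*g) + (4770/(-1035) - 14985/(-7188)) = (-70 + (-47 + 14)*21) + (4770/(-1035) - 14985/(-7188)) = (-70 - 33*21) + (4770*(-1/1035) - 14985*(-1/7188)) = (-70 - 693) + (-106/23 + 4995/2396) = -763 - 139091/55108 = -42186495/55108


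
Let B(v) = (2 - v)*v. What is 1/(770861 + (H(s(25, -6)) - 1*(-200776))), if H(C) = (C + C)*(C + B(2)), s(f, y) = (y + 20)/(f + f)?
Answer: 625/607273223 ≈ 1.0292e-6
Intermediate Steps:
B(v) = v*(2 - v)
s(f, y) = (20 + y)/(2*f) (s(f, y) = (20 + y)/((2*f)) = (20 + y)*(1/(2*f)) = (20 + y)/(2*f))
H(C) = 2*C**2 (H(C) = (C + C)*(C + 2*(2 - 1*2)) = (2*C)*(C + 2*(2 - 2)) = (2*C)*(C + 2*0) = (2*C)*(C + 0) = (2*C)*C = 2*C**2)
1/(770861 + (H(s(25, -6)) - 1*(-200776))) = 1/(770861 + (2*((1/2)*(20 - 6)/25)**2 - 1*(-200776))) = 1/(770861 + (2*((1/2)*(1/25)*14)**2 + 200776)) = 1/(770861 + (2*(7/25)**2 + 200776)) = 1/(770861 + (2*(49/625) + 200776)) = 1/(770861 + (98/625 + 200776)) = 1/(770861 + 125485098/625) = 1/(607273223/625) = 625/607273223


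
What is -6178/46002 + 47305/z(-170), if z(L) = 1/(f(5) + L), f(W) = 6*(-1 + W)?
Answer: -158857099619/23001 ≈ -6.9065e+6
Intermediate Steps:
f(W) = -6 + 6*W
z(L) = 1/(24 + L) (z(L) = 1/((-6 + 6*5) + L) = 1/((-6 + 30) + L) = 1/(24 + L))
-6178/46002 + 47305/z(-170) = -6178/46002 + 47305/(1/(24 - 170)) = -6178*1/46002 + 47305/(1/(-146)) = -3089/23001 + 47305/(-1/146) = -3089/23001 + 47305*(-146) = -3089/23001 - 6906530 = -158857099619/23001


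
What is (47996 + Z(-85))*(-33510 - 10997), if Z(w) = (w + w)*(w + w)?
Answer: -3422410272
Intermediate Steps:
Z(w) = 4*w² (Z(w) = (2*w)*(2*w) = 4*w²)
(47996 + Z(-85))*(-33510 - 10997) = (47996 + 4*(-85)²)*(-33510 - 10997) = (47996 + 4*7225)*(-44507) = (47996 + 28900)*(-44507) = 76896*(-44507) = -3422410272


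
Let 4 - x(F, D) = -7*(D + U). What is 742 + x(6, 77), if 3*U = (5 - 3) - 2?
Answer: 1285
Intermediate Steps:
U = 0 (U = ((5 - 3) - 2)/3 = (2 - 2)/3 = (1/3)*0 = 0)
x(F, D) = 4 + 7*D (x(F, D) = 4 - (-7)*(D + 0) = 4 - (-7)*D = 4 + 7*D)
742 + x(6, 77) = 742 + (4 + 7*77) = 742 + (4 + 539) = 742 + 543 = 1285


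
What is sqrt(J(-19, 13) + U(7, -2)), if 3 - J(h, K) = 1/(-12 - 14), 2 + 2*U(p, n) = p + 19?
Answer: sqrt(10166)/26 ≈ 3.8779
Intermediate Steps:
U(p, n) = 17/2 + p/2 (U(p, n) = -1 + (p + 19)/2 = -1 + (19 + p)/2 = -1 + (19/2 + p/2) = 17/2 + p/2)
J(h, K) = 79/26 (J(h, K) = 3 - 1/(-12 - 14) = 3 - 1/(-26) = 3 - 1*(-1/26) = 3 + 1/26 = 79/26)
sqrt(J(-19, 13) + U(7, -2)) = sqrt(79/26 + (17/2 + (1/2)*7)) = sqrt(79/26 + (17/2 + 7/2)) = sqrt(79/26 + 12) = sqrt(391/26) = sqrt(10166)/26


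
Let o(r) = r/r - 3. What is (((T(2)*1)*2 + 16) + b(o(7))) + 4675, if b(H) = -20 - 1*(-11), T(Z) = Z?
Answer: 4686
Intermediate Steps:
o(r) = -2 (o(r) = 1 - 3 = -2)
b(H) = -9 (b(H) = -20 + 11 = -9)
(((T(2)*1)*2 + 16) + b(o(7))) + 4675 = (((2*1)*2 + 16) - 9) + 4675 = ((2*2 + 16) - 9) + 4675 = ((4 + 16) - 9) + 4675 = (20 - 9) + 4675 = 11 + 4675 = 4686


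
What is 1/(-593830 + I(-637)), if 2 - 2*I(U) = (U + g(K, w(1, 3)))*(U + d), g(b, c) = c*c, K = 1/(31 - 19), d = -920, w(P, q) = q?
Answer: -1/1082727 ≈ -9.2359e-7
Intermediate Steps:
K = 1/12 ≈ 0.083333
g(b, c) = c²
I(U) = 1 - (-920 + U)*(9 + U)/2 (I(U) = 1 - (U + 3²)*(U - 920)/2 = 1 - (U + 9)*(-920 + U)/2 = 1 - (9 + U)*(-920 + U)/2 = 1 - (-920 + U)*(9 + U)/2)
1/(-593830 + I(-637)) = 1/(-593830 + (4141 - ½*(-637)² + (911/2)*(-637))) = 1/(-593830 + (4141 - ½*405769 - 580307/2)) = 1/(-593830 + (4141 - 405769/2 - 580307/2)) = 1/(-593830 - 488897) = 1/(-1082727) = -1/1082727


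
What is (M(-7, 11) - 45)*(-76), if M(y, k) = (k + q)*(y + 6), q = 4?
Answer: 4560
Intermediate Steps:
M(y, k) = (4 + k)*(6 + y) (M(y, k) = (k + 4)*(y + 6) = (4 + k)*(6 + y))
(M(-7, 11) - 45)*(-76) = ((24 + 4*(-7) + 6*11 + 11*(-7)) - 45)*(-76) = ((24 - 28 + 66 - 77) - 45)*(-76) = (-15 - 45)*(-76) = -60*(-76) = 4560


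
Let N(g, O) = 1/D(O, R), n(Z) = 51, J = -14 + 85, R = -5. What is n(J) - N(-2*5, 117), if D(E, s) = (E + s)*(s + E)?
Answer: 639743/12544 ≈ 51.000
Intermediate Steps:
D(E, s) = (E + s)² (D(E, s) = (E + s)*(E + s) = (E + s)²)
J = 71
N(g, O) = (-5 + O)⁻² (N(g, O) = 1/((O - 5)²) = 1/((-5 + O)²) = (-5 + O)⁻²)
n(J) - N(-2*5, 117) = 51 - 1/(-5 + 117)² = 51 - 1/112² = 51 - 1*1/12544 = 51 - 1/12544 = 639743/12544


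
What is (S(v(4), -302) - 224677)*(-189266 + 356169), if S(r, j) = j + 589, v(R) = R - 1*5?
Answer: -37451364170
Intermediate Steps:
v(R) = -5 + R (v(R) = R - 5 = -5 + R)
S(r, j) = 589 + j
(S(v(4), -302) - 224677)*(-189266 + 356169) = ((589 - 302) - 224677)*(-189266 + 356169) = (287 - 224677)*166903 = -224390*166903 = -37451364170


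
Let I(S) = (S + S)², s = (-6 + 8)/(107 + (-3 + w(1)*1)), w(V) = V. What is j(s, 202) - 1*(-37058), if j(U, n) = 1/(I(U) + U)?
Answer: 8386133/226 ≈ 37107.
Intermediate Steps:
s = 2/105 (s = (-6 + 8)/(107 + (-3 + 1*1)) = 2/(107 + (-3 + 1)) = 2/(107 - 2) = 2/105 ≈ 0.019048)
I(S) = 4*S² (I(S) = (2*S)² = 4*S²)
j(U, n) = 1/(U + 4*U²) (j(U, n) = 1/(4*U² + U) = 1/(U + 4*U²))
j(s, 202) - 1*(-37058) = 1/((2/105)*(1 + 4*(2/105))) - 1*(-37058) = 105/(2*(1 + 8/105)) + 37058 = 105/(2*(113/105)) + 37058 = (105/2)*(105/113) + 37058 = 11025/226 + 37058 = 8386133/226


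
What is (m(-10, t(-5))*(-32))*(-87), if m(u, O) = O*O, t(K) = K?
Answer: 69600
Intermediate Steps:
m(u, O) = O²
(m(-10, t(-5))*(-32))*(-87) = ((-5)²*(-32))*(-87) = (25*(-32))*(-87) = -800*(-87) = 69600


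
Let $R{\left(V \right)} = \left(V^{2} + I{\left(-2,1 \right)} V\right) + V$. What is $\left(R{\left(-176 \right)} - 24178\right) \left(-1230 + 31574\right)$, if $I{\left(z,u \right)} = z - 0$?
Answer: $211619056$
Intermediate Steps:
$I{\left(z,u \right)} = z$ ($I{\left(z,u \right)} = z + 0 = z$)
$R{\left(V \right)} = V^{2} - V$ ($R{\left(V \right)} = \left(V^{2} - 2 V\right) + V = V^{2} - V$)
$\left(R{\left(-176 \right)} - 24178\right) \left(-1230 + 31574\right) = \left(- 176 \left(-1 - 176\right) - 24178\right) \left(-1230 + 31574\right) = \left(\left(-176\right) \left(-177\right) - 24178\right) 30344 = \left(31152 - 24178\right) 30344 = 6974 \cdot 30344 = 211619056$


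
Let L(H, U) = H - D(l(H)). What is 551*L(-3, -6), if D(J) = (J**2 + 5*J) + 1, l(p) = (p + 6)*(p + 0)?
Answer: -22040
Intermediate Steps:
l(p) = p*(6 + p) (l(p) = (6 + p)*p = p*(6 + p))
D(J) = 1 + J**2 + 5*J
L(H, U) = -1 + H - H**2*(6 + H)**2 - 5*H*(6 + H) (L(H, U) = H - (1 + (H*(6 + H))**2 + 5*(H*(6 + H))) = H - (1 + H**2*(6 + H)**2 + 5*H*(6 + H)) = H + (-1 - H**2*(6 + H)**2 - 5*H*(6 + H)) = -1 + H - H**2*(6 + H)**2 - 5*H*(6 + H))
551*L(-3, -6) = 551*(-1 - 3 - 1*(-3)**2*(6 - 3)**2 - 5*(-3)*(6 - 3)) = 551*(-1 - 3 - 1*9*3**2 - 5*(-3)*3) = 551*(-1 - 3 - 1*9*9 + 45) = 551*(-1 - 3 - 81 + 45) = 551*(-40) = -22040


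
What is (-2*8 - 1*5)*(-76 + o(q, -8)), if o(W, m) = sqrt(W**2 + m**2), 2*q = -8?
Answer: 1596 - 84*sqrt(5) ≈ 1408.2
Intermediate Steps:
q = -4 (q = (1/2)*(-8) = -4)
(-2*8 - 1*5)*(-76 + o(q, -8)) = (-2*8 - 1*5)*(-76 + sqrt((-4)**2 + (-8)**2)) = (-16 - 5)*(-76 + sqrt(16 + 64)) = -21*(-76 + sqrt(80)) = -21*(-76 + 4*sqrt(5)) = 1596 - 84*sqrt(5)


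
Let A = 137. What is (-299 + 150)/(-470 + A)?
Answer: 149/333 ≈ 0.44745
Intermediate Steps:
(-299 + 150)/(-470 + A) = (-299 + 150)/(-470 + 137) = -149/(-333) = -149*(-1/333) = 149/333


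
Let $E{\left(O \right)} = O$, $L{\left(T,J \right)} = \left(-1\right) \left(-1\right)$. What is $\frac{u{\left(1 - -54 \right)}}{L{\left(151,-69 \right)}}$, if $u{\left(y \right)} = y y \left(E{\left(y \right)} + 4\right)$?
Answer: $178475$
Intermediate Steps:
$L{\left(T,J \right)} = 1$
$u{\left(y \right)} = y^{2} \left(4 + y\right)$ ($u{\left(y \right)} = y y \left(y + 4\right) = y^{2} \left(4 + y\right)$)
$\frac{u{\left(1 - -54 \right)}}{L{\left(151,-69 \right)}} = \frac{\left(1 - -54\right)^{2} \left(4 + \left(1 - -54\right)\right)}{1} = \left(1 + 54\right)^{2} \left(4 + \left(1 + 54\right)\right) 1 = 55^{2} \left(4 + 55\right) 1 = 3025 \cdot 59 \cdot 1 = 178475 \cdot 1 = 178475$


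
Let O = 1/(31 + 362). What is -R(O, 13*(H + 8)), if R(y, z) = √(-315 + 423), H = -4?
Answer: -6*√3 ≈ -10.392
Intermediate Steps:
O = 1/393 ≈ 0.0025445
R(y, z) = 6*√3 (R(y, z) = √108 = 6*√3)
-R(O, 13*(H + 8)) = -6*√3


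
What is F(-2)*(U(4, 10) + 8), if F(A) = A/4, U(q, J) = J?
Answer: -9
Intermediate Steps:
F(A) = A/4 (F(A) = A*(¼) = A/4)
F(-2)*(U(4, 10) + 8) = ((¼)*(-2))*(10 + 8) = -½*18 = -9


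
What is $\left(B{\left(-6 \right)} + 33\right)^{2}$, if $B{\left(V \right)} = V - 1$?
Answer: $676$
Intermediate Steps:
$B{\left(V \right)} = -1 + V$ ($B{\left(V \right)} = V - 1 = -1 + V$)
$\left(B{\left(-6 \right)} + 33\right)^{2} = \left(\left(-1 - 6\right) + 33\right)^{2} = \left(-7 + 33\right)^{2} = 26^{2} = 676$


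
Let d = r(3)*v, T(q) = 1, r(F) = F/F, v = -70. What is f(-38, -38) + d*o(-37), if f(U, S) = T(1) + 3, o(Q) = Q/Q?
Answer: -66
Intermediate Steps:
r(F) = 1
o(Q) = 1
d = -70 (d = 1*(-70) = -70)
f(U, S) = 4 (f(U, S) = 1 + 3 = 4)
f(-38, -38) + d*o(-37) = 4 - 70*1 = 4 - 70 = -66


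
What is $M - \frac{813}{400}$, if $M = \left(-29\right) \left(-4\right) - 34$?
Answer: $\frac{31987}{400} \approx 79.968$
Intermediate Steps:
$M = 82$ ($M = 116 - 34 = 82$)
$M - \frac{813}{400} = 82 - \frac{813}{400} = \frac{31987}{400}$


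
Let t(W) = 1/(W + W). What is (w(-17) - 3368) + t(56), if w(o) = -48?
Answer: -382591/112 ≈ -3416.0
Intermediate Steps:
t(W) = 1/(2*W)
(w(-17) - 3368) + t(56) = (-48 - 3368) + (1/2)/56 = -3416 + (1/2)*(1/56) = -3416 + 1/112 = -382591/112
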